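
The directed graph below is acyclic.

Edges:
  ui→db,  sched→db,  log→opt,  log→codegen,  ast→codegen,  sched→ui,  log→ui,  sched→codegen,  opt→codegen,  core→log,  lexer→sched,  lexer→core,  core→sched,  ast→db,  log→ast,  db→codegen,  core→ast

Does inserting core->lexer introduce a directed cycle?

Yes

Adding core→lexer creates a cycle iff lexer can already reach core.
Path from lexer: lexer → core.
So lexer → … → core → lexer is a cycle.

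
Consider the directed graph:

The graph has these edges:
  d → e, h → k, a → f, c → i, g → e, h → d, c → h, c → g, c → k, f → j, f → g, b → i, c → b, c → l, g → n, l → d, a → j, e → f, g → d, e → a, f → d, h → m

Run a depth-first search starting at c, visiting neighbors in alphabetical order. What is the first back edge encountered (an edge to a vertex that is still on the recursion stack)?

f→d

DFS from c (visiting neighbors in alphabetical order); mark gray on enter, black on exit:
c gray
  b gray
    i gray
    i black
  b black
  g gray
    d gray
      e gray
        a gray
          f gray
            f→d: d is gray → back edge
First back edge: f → d.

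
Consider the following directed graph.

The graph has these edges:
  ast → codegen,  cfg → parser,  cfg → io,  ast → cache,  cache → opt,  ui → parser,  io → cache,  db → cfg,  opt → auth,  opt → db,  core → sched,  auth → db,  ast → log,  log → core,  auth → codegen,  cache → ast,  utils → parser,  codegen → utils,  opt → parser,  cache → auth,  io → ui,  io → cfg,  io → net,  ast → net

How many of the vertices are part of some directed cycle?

7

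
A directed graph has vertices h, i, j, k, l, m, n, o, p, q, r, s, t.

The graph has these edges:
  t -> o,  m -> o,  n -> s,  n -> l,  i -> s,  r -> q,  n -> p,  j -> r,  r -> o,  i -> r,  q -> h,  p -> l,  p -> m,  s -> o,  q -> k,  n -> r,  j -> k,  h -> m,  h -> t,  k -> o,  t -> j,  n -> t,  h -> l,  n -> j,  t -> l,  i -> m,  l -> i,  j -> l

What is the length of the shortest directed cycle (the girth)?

For each vertex v, BFS finds the shortest path from v back to v.
The shortest such closed walk is j → r → q → h → t → j, length 5.

5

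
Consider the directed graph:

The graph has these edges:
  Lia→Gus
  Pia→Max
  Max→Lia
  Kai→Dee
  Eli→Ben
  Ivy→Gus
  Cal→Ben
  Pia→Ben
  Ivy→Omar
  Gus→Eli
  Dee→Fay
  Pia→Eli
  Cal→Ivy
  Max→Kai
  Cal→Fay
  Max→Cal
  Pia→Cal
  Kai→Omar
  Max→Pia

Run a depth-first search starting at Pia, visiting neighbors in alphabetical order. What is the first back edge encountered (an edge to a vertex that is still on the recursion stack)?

Max->Pia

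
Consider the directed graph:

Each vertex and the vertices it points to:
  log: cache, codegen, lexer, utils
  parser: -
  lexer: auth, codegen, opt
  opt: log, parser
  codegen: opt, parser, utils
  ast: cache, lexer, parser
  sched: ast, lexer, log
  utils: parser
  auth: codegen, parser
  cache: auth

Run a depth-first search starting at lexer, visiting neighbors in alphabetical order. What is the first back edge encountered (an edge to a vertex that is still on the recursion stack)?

DFS from lexer (visiting neighbors in alphabetical order); mark gray on enter, black on exit:
lexer gray
  auth gray
    codegen gray
      opt gray
        log gray
          cache gray
            cache→auth: auth is gray → back edge
First back edge: cache → auth.

cache->auth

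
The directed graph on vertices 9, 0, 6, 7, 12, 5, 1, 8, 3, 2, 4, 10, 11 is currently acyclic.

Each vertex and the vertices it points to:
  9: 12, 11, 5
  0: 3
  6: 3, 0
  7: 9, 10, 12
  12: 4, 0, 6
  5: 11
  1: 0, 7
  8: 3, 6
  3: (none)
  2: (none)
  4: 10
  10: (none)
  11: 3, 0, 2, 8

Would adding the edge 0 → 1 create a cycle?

Adding 0→1 creates a cycle iff 1 can already reach 0.
Path from 1: 1 → 0.
So 1 → … → 0 → 1 is a cycle.

Yes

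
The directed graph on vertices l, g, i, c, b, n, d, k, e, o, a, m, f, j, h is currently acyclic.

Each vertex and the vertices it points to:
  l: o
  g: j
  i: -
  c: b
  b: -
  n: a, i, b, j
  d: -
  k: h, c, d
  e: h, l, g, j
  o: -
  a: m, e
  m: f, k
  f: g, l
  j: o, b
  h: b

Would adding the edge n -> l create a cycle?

No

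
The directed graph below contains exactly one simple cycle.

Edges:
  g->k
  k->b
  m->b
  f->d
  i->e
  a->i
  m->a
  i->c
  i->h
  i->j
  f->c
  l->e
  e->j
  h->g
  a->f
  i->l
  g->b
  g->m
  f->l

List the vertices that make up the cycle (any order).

DFS with gray/black marking from g:
g gray
  m gray
    a gray
      f gray
        l gray
          e gray
            j gray
            j black
          e black
        l black
        d gray
        d black
        c gray
        c black
      f black
      i gray
        i→c: c black — skip
        h gray
          h→g: g is gray → back edge
Back edge closes the cycle g → m → a → i → h → g; its vertices are {a, g, h, i, m}.

a, g, h, i, m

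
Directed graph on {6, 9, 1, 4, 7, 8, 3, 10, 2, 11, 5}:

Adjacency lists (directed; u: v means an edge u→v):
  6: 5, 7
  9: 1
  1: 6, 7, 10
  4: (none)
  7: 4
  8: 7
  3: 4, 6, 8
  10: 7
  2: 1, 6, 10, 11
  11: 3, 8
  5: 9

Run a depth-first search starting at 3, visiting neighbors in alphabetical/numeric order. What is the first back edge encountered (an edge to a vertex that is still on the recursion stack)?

1->6

DFS from 3 (visiting neighbors in alphabetical/numeric order); mark gray on enter, black on exit:
3 gray
  4 gray
  4 black
  6 gray
    5 gray
      9 gray
        1 gray
          1→6: 6 is gray → back edge
First back edge: 1 → 6.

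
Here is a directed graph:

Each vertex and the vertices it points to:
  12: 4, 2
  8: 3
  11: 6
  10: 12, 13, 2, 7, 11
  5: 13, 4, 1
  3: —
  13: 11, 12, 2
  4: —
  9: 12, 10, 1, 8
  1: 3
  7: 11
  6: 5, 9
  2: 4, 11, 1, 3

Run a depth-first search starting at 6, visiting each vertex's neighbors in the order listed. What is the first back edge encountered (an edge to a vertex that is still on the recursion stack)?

DFS from 6 (visiting each vertex's neighbors in the order listed); mark gray on enter, black on exit:
6 gray
  5 gray
    13 gray
      11 gray
        11→6: 6 is gray → back edge
First back edge: 11 → 6.

11->6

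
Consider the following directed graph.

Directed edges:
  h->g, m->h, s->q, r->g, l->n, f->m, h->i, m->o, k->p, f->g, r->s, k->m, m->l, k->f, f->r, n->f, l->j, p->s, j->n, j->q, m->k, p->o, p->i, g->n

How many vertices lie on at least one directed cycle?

9

A vertex is on a directed cycle iff it belongs to a strongly connected component of size ≥ 2 (or has a self-loop).
The vertices on cycles are {f, g, h, j, k, l, m, n, r} — 9 in total.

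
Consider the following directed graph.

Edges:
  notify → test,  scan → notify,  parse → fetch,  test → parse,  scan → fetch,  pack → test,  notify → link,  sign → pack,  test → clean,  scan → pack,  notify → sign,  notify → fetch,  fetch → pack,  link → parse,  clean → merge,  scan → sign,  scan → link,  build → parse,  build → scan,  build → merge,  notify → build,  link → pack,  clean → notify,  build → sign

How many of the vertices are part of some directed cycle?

10

A vertex is on a directed cycle iff it belongs to a strongly connected component of size ≥ 2 (or has a self-loop).
The vertices on cycles are {link, pack, scan, sign, test, build, clean, fetch, parse, notify} — 10 in total.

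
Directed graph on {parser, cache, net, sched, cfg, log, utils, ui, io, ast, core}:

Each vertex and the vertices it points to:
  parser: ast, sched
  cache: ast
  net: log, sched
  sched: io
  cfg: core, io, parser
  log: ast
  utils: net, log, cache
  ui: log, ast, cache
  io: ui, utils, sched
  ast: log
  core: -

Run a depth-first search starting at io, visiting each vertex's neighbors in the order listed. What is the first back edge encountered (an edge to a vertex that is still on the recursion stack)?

DFS from io (visiting each vertex's neighbors in the order listed); mark gray on enter, black on exit:
io gray
  ui gray
    log gray
      ast gray
        ast→log: log is gray → back edge
First back edge: ast → log.

ast->log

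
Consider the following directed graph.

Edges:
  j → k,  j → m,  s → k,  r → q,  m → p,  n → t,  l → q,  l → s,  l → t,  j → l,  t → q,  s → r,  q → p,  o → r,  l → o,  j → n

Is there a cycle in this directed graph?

No

DFS with white/gray/black marking, starting from r:
r gray
  q gray
    p gray
    p black
  q black
r black
j gray
  l gray
    l→q: q black — skip
    o gray
      o→r: r black — skip
    o black
    t gray
      t→q: q black — skip
    t black
    s gray
      s→r: r black — skip
      k gray
      k black
    s black
  l black
  m gray
    m→p: p black — skip
  m black
  n gray
    n→t: t black — skip
  n black
  j→k: k black — skip
j black
Every edge goes to a white or black vertex — no back edge, so the graph is acyclic.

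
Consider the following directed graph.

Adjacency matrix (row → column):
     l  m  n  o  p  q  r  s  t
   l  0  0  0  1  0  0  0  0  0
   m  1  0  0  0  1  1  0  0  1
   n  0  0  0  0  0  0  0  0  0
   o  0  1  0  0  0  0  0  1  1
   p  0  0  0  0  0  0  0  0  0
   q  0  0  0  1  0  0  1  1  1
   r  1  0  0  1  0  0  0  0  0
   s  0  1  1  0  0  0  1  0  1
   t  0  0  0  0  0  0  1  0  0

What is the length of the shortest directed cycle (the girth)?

For each vertex v, BFS finds the shortest path from v back to v.
The shortest such closed walk is m → l → o → m, length 3.

3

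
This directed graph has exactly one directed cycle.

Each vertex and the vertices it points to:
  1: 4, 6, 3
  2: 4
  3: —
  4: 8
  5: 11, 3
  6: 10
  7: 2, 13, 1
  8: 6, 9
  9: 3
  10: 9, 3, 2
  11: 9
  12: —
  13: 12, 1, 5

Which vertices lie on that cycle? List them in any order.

DFS with gray/black marking from 4:
4 gray
  8 gray
    6 gray
      10 gray
        9 gray
          3 gray
          3 black
        9 black
        10→3: 3 black — skip
        2 gray
          2→4: 4 is gray → back edge
Back edge closes the cycle 4 → 8 → 6 → 10 → 2 → 4; its vertices are {2, 4, 6, 8, 10}.

2, 4, 6, 8, 10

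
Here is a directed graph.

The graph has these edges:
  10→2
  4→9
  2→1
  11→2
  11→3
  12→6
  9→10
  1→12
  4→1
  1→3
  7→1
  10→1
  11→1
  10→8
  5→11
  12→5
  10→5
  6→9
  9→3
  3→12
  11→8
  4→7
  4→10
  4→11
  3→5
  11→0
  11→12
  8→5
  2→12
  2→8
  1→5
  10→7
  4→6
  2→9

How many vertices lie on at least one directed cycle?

A vertex is on a directed cycle iff it belongs to a strongly connected component of size ≥ 2 (or has a self-loop).
The vertices on cycles are {1, 2, 3, 5, 6, 7, 8, 9, 10, 11, 12} — 11 in total.

11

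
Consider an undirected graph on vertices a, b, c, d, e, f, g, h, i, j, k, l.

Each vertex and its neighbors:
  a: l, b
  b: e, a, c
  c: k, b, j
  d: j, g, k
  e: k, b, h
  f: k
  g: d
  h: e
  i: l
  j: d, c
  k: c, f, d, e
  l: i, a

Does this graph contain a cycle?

DFS, tracking each vertex's parent; an edge to a visited non-parent vertex closes a cycle.
Start from j:
visit j (parent –)
  visit d (parent j)
    d–j: parent, skip
    visit g (parent d)
      g–d: parent, skip
    visit k (parent d)
      visit c (parent k)
        c–k: parent, skip
        visit b (parent c)
          visit e (parent b)
            e–k: k visited and ≠ parent → cycle
Cycle: k – c – b – e – k.

Yes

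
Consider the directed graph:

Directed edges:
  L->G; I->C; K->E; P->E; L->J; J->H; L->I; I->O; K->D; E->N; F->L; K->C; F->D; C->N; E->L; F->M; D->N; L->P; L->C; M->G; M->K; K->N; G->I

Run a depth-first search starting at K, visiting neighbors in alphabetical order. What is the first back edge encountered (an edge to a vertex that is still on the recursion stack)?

P→E

DFS from K (visiting neighbors in alphabetical order); mark gray on enter, black on exit:
K gray
  C gray
    N gray
    N black
  C black
  D gray
    D→N: N black — skip
  D black
  E gray
    L gray
      L→C: C black — skip
      G gray
        I gray
          I→C: C black — skip
          O gray
          O black
        I black
      G black
      L→I: I black — skip
      J gray
        H gray
        H black
      J black
      P gray
        P→E: E is gray → back edge
First back edge: P → E.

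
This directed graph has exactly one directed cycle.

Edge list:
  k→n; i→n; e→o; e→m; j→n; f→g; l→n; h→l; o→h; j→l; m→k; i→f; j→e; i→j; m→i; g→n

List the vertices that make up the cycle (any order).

e, i, j, m

DFS with gray/black marking from e:
e gray
  o gray
    h gray
      l gray
        n gray
        n black
      l black
    h black
  o black
  m gray
    i gray
      i→n: n black — skip
      j gray
        j→l: l black — skip
        j→e: e is gray → back edge
Back edge closes the cycle e → m → i → j → e; its vertices are {e, i, j, m}.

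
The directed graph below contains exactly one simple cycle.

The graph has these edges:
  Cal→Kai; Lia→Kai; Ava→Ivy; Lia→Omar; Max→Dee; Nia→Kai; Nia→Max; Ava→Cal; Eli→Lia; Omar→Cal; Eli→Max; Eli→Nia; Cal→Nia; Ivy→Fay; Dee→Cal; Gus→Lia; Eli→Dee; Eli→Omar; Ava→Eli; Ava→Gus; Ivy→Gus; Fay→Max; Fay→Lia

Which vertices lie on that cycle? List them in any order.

Cal, Dee, Max, Nia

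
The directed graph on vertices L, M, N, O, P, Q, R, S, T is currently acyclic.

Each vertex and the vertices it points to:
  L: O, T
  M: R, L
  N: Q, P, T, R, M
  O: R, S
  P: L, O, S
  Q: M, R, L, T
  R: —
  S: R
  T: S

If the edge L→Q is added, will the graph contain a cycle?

Yes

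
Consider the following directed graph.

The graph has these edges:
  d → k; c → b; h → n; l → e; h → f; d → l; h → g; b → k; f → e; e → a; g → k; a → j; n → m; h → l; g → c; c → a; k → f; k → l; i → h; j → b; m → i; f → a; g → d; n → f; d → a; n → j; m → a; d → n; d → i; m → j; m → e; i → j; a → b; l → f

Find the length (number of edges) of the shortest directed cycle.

4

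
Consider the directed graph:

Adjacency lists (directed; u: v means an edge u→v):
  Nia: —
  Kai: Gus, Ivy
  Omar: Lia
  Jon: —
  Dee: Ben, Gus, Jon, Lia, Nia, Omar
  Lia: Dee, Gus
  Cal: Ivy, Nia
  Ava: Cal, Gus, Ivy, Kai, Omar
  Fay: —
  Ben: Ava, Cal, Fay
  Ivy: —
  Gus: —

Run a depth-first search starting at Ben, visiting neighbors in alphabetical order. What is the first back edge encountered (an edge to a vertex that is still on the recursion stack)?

DFS from Ben (visiting neighbors in alphabetical order); mark gray on enter, black on exit:
Ben gray
  Ava gray
    Cal gray
      Ivy gray
      Ivy black
      Nia gray
      Nia black
    Cal black
    Gus gray
    Gus black
    Ava→Ivy: Ivy black — skip
    Kai gray
      Kai→Gus: Gus black — skip
      Kai→Ivy: Ivy black — skip
    Kai black
    Omar gray
      Lia gray
        Dee gray
          Dee→Ben: Ben is gray → back edge
First back edge: Dee → Ben.

Dee->Ben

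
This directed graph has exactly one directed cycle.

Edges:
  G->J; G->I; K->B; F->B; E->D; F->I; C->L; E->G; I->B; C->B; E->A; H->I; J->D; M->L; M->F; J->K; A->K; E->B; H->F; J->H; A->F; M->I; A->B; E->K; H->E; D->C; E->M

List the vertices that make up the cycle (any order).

E, G, H, J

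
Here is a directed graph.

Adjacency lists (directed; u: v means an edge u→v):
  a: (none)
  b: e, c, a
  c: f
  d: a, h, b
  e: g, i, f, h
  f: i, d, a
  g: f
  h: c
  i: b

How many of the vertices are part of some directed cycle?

8

A vertex is on a directed cycle iff it belongs to a strongly connected component of size ≥ 2 (or has a self-loop).
The vertices on cycles are {b, c, d, e, f, g, h, i} — 8 in total.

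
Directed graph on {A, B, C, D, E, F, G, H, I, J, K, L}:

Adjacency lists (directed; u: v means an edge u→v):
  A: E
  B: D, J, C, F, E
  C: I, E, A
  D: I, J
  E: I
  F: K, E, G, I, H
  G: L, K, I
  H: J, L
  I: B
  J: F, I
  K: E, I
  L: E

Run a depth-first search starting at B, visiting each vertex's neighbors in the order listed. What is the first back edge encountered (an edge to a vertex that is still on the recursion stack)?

DFS from B (visiting each vertex's neighbors in the order listed); mark gray on enter, black on exit:
B gray
  D gray
    I gray
      I→B: B is gray → back edge
First back edge: I → B.

I->B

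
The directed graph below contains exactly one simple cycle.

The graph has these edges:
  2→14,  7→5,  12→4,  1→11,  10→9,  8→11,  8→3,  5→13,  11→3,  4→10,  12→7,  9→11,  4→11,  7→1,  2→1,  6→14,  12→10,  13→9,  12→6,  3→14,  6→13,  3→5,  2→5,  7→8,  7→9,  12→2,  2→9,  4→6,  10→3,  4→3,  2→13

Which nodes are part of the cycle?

DFS with gray/black marking from 3:
3 gray
  14 gray
  14 black
  5 gray
    13 gray
      9 gray
        11 gray
          11→3: 3 is gray → back edge
Back edge closes the cycle 3 → 5 → 13 → 9 → 11 → 3; its vertices are {3, 5, 9, 11, 13}.

3, 5, 9, 11, 13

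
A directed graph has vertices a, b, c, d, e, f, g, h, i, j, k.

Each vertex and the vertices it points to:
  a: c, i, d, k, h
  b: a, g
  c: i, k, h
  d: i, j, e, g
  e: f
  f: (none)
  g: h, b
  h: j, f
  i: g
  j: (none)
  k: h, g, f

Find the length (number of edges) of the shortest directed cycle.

For each vertex v, BFS finds the shortest path from v back to v.
The shortest such closed walk is b → g → b, length 2.

2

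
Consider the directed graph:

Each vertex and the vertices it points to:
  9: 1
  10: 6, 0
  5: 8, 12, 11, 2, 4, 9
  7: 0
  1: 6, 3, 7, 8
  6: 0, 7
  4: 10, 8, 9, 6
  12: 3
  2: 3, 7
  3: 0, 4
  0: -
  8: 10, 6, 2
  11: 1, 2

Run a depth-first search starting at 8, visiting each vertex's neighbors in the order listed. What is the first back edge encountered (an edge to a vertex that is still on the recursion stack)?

DFS from 8 (visiting each vertex's neighbors in the order listed); mark gray on enter, black on exit:
8 gray
  10 gray
    6 gray
      0 gray
      0 black
      7 gray
        7→0: 0 black — skip
      7 black
    6 black
    10→0: 0 black — skip
  10 black
  8→6: 6 black — skip
  2 gray
    3 gray
      3→0: 0 black — skip
      4 gray
        4→10: 10 black — skip
        4→8: 8 is gray → back edge
First back edge: 4 → 8.

4->8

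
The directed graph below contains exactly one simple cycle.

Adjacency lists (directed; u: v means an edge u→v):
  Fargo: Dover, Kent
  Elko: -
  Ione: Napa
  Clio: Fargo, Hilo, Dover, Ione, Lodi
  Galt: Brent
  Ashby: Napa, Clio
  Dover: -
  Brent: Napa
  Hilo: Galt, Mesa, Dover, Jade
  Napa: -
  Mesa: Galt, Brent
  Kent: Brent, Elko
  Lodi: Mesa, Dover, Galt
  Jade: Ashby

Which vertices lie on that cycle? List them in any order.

DFS with gray/black marking from Clio:
Clio gray
  Fargo gray
    Dover gray
    Dover black
    Kent gray
      Brent gray
        Napa gray
        Napa black
      Brent black
      Elko gray
      Elko black
    Kent black
  Fargo black
  Hilo gray
    Galt gray
      Galt→Brent: Brent black — skip
    Galt black
    Mesa gray
      Mesa→Galt: Galt black — skip
      Mesa→Brent: Brent black — skip
    Mesa black
    Hilo→Dover: Dover black — skip
    Jade gray
      Ashby gray
        Ashby→Napa: Napa black — skip
        Ashby→Clio: Clio is gray → back edge
Back edge closes the cycle Clio → Hilo → Jade → Ashby → Clio; its vertices are {Clio, Hilo, Jade, Ashby}.

Clio, Hilo, Jade, Ashby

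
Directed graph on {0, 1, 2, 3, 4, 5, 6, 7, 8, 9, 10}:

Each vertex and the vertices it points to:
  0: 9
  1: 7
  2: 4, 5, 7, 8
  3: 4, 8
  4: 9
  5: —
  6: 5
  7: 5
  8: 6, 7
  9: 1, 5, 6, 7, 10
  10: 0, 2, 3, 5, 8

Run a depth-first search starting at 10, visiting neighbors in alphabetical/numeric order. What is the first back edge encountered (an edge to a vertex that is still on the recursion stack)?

DFS from 10 (visiting neighbors in alphabetical/numeric order); mark gray on enter, black on exit:
10 gray
  0 gray
    9 gray
      1 gray
        7 gray
          5 gray
          5 black
        7 black
      1 black
      9→5: 5 black — skip
      6 gray
        6→5: 5 black — skip
      6 black
      9→7: 7 black — skip
      9→10: 10 is gray → back edge
First back edge: 9 → 10.

9→10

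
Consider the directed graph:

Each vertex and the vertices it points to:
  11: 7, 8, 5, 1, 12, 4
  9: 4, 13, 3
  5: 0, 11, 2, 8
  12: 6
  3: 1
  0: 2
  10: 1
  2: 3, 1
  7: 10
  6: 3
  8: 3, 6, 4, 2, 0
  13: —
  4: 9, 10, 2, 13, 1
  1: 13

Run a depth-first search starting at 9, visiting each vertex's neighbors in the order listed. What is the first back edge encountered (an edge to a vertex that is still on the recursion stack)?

DFS from 9 (visiting each vertex's neighbors in the order listed); mark gray on enter, black on exit:
9 gray
  4 gray
    4→9: 9 is gray → back edge
First back edge: 4 → 9.

4→9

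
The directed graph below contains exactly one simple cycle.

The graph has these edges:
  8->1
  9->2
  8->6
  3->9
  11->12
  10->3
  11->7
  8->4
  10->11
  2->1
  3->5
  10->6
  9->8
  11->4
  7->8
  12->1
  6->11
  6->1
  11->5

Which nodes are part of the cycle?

6, 7, 8, 11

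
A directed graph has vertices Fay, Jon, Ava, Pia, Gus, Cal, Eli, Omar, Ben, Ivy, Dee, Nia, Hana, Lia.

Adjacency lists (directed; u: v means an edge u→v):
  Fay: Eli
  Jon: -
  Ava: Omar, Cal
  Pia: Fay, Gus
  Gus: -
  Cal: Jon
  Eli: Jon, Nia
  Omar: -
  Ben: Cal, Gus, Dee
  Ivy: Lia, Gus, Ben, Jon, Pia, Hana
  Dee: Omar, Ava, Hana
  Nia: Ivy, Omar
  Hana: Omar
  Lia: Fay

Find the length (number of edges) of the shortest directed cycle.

5

For each vertex v, BFS finds the shortest path from v back to v.
The shortest such closed walk is Nia → Ivy → Pia → Fay → Eli → Nia, length 5.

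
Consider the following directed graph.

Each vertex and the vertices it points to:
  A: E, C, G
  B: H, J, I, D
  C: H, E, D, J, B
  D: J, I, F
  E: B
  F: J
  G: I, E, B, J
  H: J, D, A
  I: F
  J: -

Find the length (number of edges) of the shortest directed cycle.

For each vertex v, BFS finds the shortest path from v back to v.
The shortest such closed walk is A → C → H → A, length 3.

3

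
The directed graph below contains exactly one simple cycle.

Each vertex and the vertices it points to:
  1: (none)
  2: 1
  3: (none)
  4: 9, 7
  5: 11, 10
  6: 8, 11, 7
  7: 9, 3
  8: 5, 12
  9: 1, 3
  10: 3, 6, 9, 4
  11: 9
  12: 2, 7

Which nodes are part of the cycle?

5, 6, 8, 10

DFS with gray/black marking from 8:
8 gray
  5 gray
    11 gray
      9 gray
        1 gray
        1 black
        3 gray
        3 black
      9 black
    11 black
    10 gray
      10→3: 3 black — skip
      6 gray
        6→8: 8 is gray → back edge
Back edge closes the cycle 8 → 5 → 10 → 6 → 8; its vertices are {5, 6, 8, 10}.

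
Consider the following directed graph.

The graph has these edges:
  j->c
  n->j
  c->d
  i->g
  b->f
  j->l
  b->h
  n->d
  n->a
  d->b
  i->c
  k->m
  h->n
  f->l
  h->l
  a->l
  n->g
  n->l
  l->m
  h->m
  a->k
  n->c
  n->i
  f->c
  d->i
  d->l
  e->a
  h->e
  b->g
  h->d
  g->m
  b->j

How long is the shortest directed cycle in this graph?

For each vertex v, BFS finds the shortest path from v back to v.
The shortest such closed walk is h → d → b → h, length 3.

3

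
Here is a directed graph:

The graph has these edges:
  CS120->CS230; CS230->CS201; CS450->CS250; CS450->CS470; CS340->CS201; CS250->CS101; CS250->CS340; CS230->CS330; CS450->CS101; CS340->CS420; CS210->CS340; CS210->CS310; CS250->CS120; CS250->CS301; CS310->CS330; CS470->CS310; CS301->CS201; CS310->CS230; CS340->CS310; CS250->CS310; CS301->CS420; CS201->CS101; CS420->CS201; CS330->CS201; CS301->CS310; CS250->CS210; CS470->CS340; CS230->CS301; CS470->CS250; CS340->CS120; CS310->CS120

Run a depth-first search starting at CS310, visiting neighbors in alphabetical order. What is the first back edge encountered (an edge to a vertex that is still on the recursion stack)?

CS301->CS310

DFS from CS310 (visiting neighbors in alphabetical order); mark gray on enter, black on exit:
CS310 gray
  CS120 gray
    CS230 gray
      CS201 gray
        CS101 gray
        CS101 black
      CS201 black
      CS301 gray
        CS301→CS201: CS201 black — skip
        CS301→CS310: CS310 is gray → back edge
First back edge: CS301 → CS310.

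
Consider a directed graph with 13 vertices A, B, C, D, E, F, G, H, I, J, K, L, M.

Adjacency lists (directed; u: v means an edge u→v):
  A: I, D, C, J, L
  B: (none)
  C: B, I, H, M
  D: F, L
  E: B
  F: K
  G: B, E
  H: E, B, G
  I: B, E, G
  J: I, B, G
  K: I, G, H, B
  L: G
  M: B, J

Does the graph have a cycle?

No

DFS with white/gray/black marking, starting from J:
J gray
  I gray
    B gray
    B black
    E gray
      E→B: B black — skip
    E black
    G gray
      G→B: B black — skip
      G→E: E black — skip
    G black
  I black
  J→B: B black — skip
  J→G: G black — skip
J black
A gray
  A→I: I black — skip
  D gray
    F gray
      K gray
        K→I: I black — skip
        K→G: G black — skip
        H gray
          H→E: E black — skip
          H→B: B black — skip
          H→G: G black — skip
        H black
        K→B: B black — skip
      K black
    F black
    L gray
      L→G: G black — skip
    L black
  D black
  C gray
    C→B: B black — skip
    C→I: I black — skip
    C→H: H black — skip
    M gray
      M→B: B black — skip
      M→J: J black — skip
    M black
  C black
  A→J: J black — skip
  A→L: L black — skip
A black
Every edge goes to a white or black vertex — no back edge, so the graph is acyclic.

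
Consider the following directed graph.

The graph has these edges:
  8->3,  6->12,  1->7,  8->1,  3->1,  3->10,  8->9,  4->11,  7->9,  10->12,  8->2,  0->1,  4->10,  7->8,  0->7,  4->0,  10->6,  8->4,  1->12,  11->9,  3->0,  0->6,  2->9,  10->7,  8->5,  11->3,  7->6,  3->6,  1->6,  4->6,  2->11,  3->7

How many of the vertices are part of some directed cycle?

A vertex is on a directed cycle iff it belongs to a strongly connected component of size ≥ 2 (or has a self-loop).
The vertices on cycles are {0, 1, 2, 3, 4, 7, 8, 10, 11} — 9 in total.

9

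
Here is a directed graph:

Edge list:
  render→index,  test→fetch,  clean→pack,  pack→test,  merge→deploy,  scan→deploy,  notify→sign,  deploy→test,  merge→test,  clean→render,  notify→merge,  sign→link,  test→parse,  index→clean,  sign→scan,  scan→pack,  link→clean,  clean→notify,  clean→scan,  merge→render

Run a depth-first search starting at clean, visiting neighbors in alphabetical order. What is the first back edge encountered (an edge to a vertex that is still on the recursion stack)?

DFS from clean (visiting neighbors in alphabetical order); mark gray on enter, black on exit:
clean gray
  notify gray
    merge gray
      deploy gray
        test gray
          fetch gray
          fetch black
          parse gray
          parse black
        test black
      deploy black
      render gray
        index gray
          index→clean: clean is gray → back edge
First back edge: index → clean.

index→clean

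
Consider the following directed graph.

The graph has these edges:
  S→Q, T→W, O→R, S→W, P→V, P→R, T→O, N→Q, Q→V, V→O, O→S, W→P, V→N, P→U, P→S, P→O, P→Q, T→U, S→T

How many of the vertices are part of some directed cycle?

8

A vertex is on a directed cycle iff it belongs to a strongly connected component of size ≥ 2 (or has a self-loop).
The vertices on cycles are {N, O, P, Q, S, T, V, W} — 8 in total.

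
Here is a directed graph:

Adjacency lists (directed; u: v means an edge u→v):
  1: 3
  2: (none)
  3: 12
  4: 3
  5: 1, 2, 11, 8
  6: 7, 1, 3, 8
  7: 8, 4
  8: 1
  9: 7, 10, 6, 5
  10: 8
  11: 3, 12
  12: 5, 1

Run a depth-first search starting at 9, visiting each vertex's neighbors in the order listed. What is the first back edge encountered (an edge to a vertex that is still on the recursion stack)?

5->1

DFS from 9 (visiting each vertex's neighbors in the order listed); mark gray on enter, black on exit:
9 gray
  7 gray
    8 gray
      1 gray
        3 gray
          12 gray
            5 gray
              5→1: 1 is gray → back edge
First back edge: 5 → 1.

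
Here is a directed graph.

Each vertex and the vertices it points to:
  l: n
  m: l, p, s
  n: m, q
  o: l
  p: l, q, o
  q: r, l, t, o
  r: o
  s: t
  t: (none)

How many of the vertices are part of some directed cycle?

A vertex is on a directed cycle iff it belongs to a strongly connected component of size ≥ 2 (or has a self-loop).
The vertices on cycles are {l, m, n, o, p, q, r} — 7 in total.

7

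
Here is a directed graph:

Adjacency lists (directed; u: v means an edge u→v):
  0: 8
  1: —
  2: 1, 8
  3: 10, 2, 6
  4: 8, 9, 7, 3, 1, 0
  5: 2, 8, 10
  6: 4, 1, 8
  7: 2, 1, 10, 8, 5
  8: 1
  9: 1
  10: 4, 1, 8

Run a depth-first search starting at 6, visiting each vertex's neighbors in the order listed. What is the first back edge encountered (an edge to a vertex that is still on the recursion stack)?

DFS from 6 (visiting each vertex's neighbors in the order listed); mark gray on enter, black on exit:
6 gray
  4 gray
    8 gray
      1 gray
      1 black
    8 black
    9 gray
      9→1: 1 black — skip
    9 black
    7 gray
      2 gray
        2→1: 1 black — skip
        2→8: 8 black — skip
      2 black
      7→1: 1 black — skip
      10 gray
        10→4: 4 is gray → back edge
First back edge: 10 → 4.

10→4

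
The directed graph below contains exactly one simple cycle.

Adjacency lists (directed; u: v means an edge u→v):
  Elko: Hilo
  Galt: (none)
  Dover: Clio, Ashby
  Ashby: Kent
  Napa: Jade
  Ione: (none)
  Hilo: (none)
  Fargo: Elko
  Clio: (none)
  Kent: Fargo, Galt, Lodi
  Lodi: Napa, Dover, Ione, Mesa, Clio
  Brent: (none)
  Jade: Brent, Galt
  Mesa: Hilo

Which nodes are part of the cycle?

DFS with gray/black marking from Kent:
Kent gray
  Fargo gray
    Elko gray
      Hilo gray
      Hilo black
    Elko black
  Fargo black
  Galt gray
  Galt black
  Lodi gray
    Napa gray
      Jade gray
        Brent gray
        Brent black
        Jade→Galt: Galt black — skip
      Jade black
    Napa black
    Dover gray
      Clio gray
      Clio black
      Ashby gray
        Ashby→Kent: Kent is gray → back edge
Back edge closes the cycle Kent → Lodi → Dover → Ashby → Kent; its vertices are {Kent, Lodi, Ashby, Dover}.

Kent, Lodi, Ashby, Dover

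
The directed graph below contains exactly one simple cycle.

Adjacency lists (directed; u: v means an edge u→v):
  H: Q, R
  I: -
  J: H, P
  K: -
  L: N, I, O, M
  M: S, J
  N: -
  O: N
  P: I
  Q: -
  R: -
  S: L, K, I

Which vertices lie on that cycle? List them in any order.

L, M, S

DFS with gray/black marking from M:
M gray
  S gray
    L gray
      N gray
      N black
      I gray
      I black
      O gray
        O→N: N black — skip
      O black
      L→M: M is gray → back edge
Back edge closes the cycle M → S → L → M; its vertices are {L, M, S}.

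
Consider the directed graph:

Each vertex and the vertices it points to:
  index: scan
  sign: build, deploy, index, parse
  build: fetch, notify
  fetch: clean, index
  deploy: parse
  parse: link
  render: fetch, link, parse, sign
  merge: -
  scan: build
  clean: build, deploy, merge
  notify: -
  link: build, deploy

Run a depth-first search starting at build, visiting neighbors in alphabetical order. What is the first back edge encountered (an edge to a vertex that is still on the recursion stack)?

DFS from build (visiting neighbors in alphabetical order); mark gray on enter, black on exit:
build gray
  fetch gray
    clean gray
      clean→build: build is gray → back edge
First back edge: clean → build.

clean->build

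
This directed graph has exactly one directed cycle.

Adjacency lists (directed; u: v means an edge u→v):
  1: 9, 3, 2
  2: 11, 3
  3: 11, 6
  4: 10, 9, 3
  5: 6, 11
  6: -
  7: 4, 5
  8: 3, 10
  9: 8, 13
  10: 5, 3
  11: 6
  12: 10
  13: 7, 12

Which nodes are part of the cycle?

4, 7, 9, 13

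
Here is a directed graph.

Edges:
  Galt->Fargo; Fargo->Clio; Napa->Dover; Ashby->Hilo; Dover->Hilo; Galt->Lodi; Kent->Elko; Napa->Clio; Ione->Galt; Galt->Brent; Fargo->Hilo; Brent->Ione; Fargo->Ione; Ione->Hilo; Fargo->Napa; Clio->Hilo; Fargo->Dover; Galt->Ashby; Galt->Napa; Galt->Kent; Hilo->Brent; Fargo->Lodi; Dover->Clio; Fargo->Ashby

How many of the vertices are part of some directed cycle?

9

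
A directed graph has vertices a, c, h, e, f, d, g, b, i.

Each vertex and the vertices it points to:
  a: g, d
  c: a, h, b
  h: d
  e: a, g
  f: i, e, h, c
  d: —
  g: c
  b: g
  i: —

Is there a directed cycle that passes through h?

No

h lies on a cycle iff there is a path from h back to itself.
Exploring from h, it never reaches itself; equivalently, its strongly connected component is a singleton.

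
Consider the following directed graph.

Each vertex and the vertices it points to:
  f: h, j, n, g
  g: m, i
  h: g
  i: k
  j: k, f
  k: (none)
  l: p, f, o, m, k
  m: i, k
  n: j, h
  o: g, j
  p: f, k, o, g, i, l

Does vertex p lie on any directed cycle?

Yes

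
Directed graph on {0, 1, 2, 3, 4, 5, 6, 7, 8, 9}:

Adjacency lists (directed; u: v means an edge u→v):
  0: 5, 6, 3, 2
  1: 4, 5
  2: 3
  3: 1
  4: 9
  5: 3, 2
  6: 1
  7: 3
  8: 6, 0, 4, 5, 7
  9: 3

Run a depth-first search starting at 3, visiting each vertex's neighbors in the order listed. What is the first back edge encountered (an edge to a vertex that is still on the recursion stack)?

DFS from 3 (visiting each vertex's neighbors in the order listed); mark gray on enter, black on exit:
3 gray
  1 gray
    4 gray
      9 gray
        9→3: 3 is gray → back edge
First back edge: 9 → 3.

9→3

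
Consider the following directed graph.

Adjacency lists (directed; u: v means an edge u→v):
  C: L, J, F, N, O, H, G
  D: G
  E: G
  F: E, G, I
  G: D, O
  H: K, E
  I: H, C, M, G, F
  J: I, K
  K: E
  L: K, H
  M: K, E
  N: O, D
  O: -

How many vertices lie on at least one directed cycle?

6

A vertex is on a directed cycle iff it belongs to a strongly connected component of size ≥ 2 (or has a self-loop).
The vertices on cycles are {C, D, F, G, I, J} — 6 in total.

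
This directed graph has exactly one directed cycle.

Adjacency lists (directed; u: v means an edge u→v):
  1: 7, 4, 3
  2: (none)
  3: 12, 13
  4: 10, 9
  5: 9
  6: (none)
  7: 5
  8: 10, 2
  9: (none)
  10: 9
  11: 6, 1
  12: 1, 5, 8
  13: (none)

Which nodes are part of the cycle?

DFS with gray/black marking from 1:
1 gray
  7 gray
    5 gray
      9 gray
      9 black
    5 black
  7 black
  4 gray
    10 gray
      10→9: 9 black — skip
    10 black
    4→9: 9 black — skip
  4 black
  3 gray
    12 gray
      12→1: 1 is gray → back edge
Back edge closes the cycle 1 → 3 → 12 → 1; its vertices are {1, 3, 12}.

1, 3, 12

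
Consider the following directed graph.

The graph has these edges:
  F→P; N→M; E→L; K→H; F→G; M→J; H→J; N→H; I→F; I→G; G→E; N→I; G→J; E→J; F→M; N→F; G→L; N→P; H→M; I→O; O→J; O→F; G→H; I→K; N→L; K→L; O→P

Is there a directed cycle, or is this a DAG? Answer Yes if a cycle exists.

DFS with white/gray/black marking, starting from J:
J gray
J black
E gray
  E→J: J black — skip
  L gray
  L black
E black
F gray
  G gray
    G→J: J black — skip
    G→L: L black — skip
    G→E: E black — skip
    H gray
      M gray
        M→J: J black — skip
      M black
      H→J: J black — skip
    H black
  G black
  F→M: M black — skip
  P gray
  P black
F black
I gray
  I→G: G black — skip
  K gray
    K→H: H black — skip
    K→L: L black — skip
  K black
  I→F: F black — skip
  O gray
    O→J: J black — skip
    O→F: F black — skip
    O→P: P black — skip
  O black
I black
N gray
  N→P: P black — skip
  N→L: L black — skip
  N→H: H black — skip
  N→M: M black — skip
  N→I: I black — skip
  N→F: F black — skip
N black
Every edge goes to a white or black vertex — no back edge, so the graph is acyclic.

No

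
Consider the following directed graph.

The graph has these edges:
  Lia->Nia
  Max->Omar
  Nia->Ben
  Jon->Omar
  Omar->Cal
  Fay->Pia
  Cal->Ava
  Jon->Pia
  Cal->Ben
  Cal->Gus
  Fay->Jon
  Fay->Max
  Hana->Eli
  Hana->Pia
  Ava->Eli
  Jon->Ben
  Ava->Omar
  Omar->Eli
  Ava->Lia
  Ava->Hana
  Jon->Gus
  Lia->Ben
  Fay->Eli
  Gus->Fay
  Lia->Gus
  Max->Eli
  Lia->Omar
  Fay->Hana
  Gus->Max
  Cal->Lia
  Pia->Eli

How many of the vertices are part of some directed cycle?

8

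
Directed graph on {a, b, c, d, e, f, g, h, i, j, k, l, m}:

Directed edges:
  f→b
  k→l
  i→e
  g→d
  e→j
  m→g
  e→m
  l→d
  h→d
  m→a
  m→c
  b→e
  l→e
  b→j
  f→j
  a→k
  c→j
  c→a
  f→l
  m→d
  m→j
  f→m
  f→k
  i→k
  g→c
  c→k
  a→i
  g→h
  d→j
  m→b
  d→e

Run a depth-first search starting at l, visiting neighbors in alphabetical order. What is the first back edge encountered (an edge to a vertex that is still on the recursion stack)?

i->e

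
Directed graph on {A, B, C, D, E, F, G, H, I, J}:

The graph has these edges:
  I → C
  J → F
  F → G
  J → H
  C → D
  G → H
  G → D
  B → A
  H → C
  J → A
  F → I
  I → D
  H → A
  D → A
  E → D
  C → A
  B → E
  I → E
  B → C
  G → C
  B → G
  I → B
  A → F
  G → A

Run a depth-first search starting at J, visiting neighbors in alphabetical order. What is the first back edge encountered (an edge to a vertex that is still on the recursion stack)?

DFS from J (visiting neighbors in alphabetical order); mark gray on enter, black on exit:
J gray
  A gray
    F gray
      G gray
        G→A: A is gray → back edge
First back edge: G → A.

G->A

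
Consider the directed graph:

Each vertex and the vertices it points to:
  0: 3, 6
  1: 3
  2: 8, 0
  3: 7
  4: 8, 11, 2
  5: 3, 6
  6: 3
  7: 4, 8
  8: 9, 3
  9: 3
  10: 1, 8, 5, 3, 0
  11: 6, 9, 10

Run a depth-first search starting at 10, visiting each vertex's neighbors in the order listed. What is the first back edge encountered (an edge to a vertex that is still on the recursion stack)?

DFS from 10 (visiting each vertex's neighbors in the order listed); mark gray on enter, black on exit:
10 gray
  1 gray
    3 gray
      7 gray
        4 gray
          8 gray
            9 gray
              9→3: 3 is gray → back edge
First back edge: 9 → 3.

9->3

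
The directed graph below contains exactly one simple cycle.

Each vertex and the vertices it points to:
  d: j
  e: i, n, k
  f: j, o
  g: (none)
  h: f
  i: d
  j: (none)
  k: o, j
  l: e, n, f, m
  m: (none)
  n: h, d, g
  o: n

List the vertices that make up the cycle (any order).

f, h, n, o

DFS with gray/black marking from n:
n gray
  h gray
    f gray
      j gray
      j black
      o gray
        o→n: n is gray → back edge
Back edge closes the cycle n → h → f → o → n; its vertices are {f, h, n, o}.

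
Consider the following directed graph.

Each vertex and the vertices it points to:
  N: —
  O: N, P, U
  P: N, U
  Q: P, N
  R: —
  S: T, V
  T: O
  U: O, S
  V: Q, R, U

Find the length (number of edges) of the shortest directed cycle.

For each vertex v, BFS finds the shortest path from v back to v.
The shortest such closed walk is U → O → U, length 2.

2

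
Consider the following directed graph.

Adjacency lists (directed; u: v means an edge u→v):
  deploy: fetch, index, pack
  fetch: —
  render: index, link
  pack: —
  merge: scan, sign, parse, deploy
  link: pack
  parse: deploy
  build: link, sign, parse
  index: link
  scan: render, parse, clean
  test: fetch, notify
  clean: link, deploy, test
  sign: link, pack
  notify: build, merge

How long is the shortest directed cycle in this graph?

5

For each vertex v, BFS finds the shortest path from v back to v.
The shortest such closed walk is notify → merge → scan → clean → test → notify, length 5.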